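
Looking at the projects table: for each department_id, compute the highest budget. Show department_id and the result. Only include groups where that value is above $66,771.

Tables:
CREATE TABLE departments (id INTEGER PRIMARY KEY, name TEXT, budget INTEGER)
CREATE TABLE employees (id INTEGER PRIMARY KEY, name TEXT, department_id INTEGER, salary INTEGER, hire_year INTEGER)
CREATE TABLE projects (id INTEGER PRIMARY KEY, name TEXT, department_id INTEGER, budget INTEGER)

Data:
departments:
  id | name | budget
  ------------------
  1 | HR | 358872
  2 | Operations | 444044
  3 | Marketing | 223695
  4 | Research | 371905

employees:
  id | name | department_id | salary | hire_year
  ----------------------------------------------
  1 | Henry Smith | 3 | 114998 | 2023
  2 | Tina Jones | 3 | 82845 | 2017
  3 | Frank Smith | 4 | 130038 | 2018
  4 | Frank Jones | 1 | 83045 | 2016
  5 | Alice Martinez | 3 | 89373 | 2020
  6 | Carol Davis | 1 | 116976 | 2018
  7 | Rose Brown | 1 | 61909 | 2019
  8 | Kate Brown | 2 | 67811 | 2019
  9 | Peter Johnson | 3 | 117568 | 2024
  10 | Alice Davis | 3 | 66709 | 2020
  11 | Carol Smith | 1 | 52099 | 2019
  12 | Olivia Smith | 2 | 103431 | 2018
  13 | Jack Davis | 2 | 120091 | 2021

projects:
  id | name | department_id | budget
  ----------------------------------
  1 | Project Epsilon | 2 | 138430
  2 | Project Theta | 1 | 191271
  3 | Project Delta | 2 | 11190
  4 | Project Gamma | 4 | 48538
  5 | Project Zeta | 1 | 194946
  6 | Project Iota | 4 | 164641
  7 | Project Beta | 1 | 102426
SELECT department_id, MAX(budget) AS max_budget FROM projects GROUP BY department_id HAVING MAX(budget) > 66771

Execution result:
department_id | max_budget
1 | 194946
2 | 138430
4 | 164641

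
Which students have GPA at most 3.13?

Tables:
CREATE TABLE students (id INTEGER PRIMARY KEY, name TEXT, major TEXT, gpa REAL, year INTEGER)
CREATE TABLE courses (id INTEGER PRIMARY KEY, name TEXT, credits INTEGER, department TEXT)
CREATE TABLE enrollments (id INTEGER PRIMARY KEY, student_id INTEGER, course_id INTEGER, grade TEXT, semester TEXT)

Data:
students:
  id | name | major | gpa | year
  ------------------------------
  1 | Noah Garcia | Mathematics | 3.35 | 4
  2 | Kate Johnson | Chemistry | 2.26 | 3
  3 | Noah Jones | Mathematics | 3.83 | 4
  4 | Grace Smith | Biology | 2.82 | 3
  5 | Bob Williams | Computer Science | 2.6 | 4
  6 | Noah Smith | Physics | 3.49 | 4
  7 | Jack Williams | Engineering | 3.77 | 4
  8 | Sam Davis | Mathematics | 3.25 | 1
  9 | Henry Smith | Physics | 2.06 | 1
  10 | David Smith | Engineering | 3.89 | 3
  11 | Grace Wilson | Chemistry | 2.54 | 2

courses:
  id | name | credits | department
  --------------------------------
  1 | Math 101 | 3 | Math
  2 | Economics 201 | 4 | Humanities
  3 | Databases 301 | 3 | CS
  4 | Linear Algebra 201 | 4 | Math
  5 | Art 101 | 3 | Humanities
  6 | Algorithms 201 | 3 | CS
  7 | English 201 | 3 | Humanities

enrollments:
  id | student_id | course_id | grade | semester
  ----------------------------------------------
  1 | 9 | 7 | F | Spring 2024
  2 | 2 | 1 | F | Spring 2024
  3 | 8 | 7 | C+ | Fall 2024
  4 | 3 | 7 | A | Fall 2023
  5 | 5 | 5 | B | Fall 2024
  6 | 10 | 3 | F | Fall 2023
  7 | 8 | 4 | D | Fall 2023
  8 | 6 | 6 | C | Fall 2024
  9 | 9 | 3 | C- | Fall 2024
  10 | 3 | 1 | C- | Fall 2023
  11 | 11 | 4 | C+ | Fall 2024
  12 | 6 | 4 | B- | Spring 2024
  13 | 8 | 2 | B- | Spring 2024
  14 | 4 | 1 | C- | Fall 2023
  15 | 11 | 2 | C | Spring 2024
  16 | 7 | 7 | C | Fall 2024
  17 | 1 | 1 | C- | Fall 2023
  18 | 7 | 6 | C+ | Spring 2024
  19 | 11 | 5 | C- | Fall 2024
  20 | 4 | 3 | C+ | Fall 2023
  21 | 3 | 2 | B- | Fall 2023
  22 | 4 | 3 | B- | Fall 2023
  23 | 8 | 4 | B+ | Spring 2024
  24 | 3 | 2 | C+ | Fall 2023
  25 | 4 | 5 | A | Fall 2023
SELECT name, gpa FROM students WHERE gpa <= 3.13

Execution result:
name | gpa
Kate Johnson | 2.26
Grace Smith | 2.82
Bob Williams | 2.60
Henry Smith | 2.06
Grace Wilson | 2.54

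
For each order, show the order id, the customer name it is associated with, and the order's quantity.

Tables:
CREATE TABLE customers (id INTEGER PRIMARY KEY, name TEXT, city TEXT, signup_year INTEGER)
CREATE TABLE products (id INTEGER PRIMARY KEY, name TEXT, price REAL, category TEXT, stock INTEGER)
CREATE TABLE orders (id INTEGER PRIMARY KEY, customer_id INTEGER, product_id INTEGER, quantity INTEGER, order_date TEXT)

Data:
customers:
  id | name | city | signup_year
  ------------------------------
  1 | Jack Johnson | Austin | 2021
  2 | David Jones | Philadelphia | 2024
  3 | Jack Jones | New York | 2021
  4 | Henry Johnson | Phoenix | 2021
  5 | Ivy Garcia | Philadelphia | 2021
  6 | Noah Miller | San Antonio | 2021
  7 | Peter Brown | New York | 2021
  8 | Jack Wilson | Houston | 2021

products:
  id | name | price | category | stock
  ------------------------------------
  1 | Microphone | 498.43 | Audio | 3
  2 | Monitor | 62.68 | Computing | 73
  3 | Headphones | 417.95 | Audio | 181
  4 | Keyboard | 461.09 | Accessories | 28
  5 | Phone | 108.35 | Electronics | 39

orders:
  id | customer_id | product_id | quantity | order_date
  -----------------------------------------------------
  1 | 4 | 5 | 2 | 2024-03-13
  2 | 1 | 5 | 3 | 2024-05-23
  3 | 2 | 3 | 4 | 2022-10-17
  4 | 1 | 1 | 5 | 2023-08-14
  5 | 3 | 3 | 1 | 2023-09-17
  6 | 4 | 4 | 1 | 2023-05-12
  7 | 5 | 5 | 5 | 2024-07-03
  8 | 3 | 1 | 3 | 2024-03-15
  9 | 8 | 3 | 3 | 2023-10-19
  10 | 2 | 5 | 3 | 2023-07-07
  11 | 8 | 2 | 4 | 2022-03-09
SELECT c.id, p.name AS customer, c.quantity FROM orders c JOIN customers p ON c.customer_id = p.id

Execution result:
id | customer | quantity
1 | Henry Johnson | 2
2 | Jack Johnson | 3
3 | David Jones | 4
4 | Jack Johnson | 5
5 | Jack Jones | 1
6 | Henry Johnson | 1
7 | Ivy Garcia | 5
8 | Jack Jones | 3
9 | Jack Wilson | 3
10 | David Jones | 3
11 | Jack Wilson | 4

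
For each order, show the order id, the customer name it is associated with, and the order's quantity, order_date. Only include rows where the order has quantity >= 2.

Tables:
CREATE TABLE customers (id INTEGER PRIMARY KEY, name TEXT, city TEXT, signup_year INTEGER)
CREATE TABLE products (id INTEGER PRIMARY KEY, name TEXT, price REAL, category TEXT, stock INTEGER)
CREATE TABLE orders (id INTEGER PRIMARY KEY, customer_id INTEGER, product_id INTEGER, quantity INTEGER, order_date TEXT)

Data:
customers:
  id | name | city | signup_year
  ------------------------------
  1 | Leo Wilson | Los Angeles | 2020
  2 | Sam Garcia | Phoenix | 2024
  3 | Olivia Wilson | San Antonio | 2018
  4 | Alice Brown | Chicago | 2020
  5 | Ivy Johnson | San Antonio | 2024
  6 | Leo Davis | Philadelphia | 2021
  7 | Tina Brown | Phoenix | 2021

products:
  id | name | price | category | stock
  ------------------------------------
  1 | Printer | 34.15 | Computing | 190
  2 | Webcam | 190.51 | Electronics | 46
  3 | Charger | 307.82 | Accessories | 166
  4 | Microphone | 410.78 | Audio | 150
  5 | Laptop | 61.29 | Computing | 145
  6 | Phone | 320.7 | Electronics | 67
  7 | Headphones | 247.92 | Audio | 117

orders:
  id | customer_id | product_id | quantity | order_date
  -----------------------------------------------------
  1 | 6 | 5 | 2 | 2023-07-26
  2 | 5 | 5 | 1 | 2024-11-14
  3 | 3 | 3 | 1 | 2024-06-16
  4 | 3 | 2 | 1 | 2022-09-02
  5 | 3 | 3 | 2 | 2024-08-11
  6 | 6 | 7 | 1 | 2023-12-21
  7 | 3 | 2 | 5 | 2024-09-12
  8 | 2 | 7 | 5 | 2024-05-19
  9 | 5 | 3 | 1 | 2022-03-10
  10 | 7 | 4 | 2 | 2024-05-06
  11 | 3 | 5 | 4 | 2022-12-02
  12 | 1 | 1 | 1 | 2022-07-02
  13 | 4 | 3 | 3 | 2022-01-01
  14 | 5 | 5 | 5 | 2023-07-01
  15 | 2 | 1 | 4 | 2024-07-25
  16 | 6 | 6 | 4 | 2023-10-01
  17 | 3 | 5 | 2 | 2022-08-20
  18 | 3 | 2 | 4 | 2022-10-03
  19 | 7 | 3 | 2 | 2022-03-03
SELECT c.id, p.name AS customer, c.quantity, c.order_date FROM orders c JOIN customers p ON c.customer_id = p.id WHERE c.quantity >= 2

Execution result:
id | customer | quantity | order_date
1 | Leo Davis | 2 | 2023-07-26
5 | Olivia Wilson | 2 | 2024-08-11
7 | Olivia Wilson | 5 | 2024-09-12
8 | Sam Garcia | 5 | 2024-05-19
10 | Tina Brown | 2 | 2024-05-06
11 | Olivia Wilson | 4 | 2022-12-02
13 | Alice Brown | 3 | 2022-01-01
14 | Ivy Johnson | 5 | 2023-07-01
15 | Sam Garcia | 4 | 2024-07-25
16 | Leo Davis | 4 | 2023-10-01
17 | Olivia Wilson | 2 | 2022-08-20
18 | Olivia Wilson | 4 | 2022-10-03
19 | Tina Brown | 2 | 2022-03-03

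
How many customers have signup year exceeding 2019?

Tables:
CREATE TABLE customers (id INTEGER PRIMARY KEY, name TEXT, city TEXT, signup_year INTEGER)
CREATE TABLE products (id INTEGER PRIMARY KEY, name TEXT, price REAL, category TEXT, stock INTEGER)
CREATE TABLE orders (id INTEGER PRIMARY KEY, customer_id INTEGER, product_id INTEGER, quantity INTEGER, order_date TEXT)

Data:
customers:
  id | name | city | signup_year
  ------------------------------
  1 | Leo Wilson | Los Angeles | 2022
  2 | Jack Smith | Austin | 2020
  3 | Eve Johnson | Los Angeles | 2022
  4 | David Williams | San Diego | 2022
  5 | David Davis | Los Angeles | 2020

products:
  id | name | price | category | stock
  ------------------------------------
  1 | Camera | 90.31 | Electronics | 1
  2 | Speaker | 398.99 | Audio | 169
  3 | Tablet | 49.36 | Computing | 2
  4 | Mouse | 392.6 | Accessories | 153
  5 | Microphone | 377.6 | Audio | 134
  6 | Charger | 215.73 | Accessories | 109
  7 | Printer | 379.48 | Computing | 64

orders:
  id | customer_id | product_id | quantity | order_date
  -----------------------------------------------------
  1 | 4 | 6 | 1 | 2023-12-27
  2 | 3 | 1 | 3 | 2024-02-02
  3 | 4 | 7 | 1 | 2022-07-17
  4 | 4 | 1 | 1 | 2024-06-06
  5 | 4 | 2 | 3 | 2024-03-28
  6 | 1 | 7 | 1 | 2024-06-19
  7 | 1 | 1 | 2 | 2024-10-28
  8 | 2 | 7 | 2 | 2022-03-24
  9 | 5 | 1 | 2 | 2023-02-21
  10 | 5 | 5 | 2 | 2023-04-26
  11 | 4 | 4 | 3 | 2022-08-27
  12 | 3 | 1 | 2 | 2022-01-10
SELECT COUNT(*) FROM customers WHERE signup_year > 2019

Execution result:
5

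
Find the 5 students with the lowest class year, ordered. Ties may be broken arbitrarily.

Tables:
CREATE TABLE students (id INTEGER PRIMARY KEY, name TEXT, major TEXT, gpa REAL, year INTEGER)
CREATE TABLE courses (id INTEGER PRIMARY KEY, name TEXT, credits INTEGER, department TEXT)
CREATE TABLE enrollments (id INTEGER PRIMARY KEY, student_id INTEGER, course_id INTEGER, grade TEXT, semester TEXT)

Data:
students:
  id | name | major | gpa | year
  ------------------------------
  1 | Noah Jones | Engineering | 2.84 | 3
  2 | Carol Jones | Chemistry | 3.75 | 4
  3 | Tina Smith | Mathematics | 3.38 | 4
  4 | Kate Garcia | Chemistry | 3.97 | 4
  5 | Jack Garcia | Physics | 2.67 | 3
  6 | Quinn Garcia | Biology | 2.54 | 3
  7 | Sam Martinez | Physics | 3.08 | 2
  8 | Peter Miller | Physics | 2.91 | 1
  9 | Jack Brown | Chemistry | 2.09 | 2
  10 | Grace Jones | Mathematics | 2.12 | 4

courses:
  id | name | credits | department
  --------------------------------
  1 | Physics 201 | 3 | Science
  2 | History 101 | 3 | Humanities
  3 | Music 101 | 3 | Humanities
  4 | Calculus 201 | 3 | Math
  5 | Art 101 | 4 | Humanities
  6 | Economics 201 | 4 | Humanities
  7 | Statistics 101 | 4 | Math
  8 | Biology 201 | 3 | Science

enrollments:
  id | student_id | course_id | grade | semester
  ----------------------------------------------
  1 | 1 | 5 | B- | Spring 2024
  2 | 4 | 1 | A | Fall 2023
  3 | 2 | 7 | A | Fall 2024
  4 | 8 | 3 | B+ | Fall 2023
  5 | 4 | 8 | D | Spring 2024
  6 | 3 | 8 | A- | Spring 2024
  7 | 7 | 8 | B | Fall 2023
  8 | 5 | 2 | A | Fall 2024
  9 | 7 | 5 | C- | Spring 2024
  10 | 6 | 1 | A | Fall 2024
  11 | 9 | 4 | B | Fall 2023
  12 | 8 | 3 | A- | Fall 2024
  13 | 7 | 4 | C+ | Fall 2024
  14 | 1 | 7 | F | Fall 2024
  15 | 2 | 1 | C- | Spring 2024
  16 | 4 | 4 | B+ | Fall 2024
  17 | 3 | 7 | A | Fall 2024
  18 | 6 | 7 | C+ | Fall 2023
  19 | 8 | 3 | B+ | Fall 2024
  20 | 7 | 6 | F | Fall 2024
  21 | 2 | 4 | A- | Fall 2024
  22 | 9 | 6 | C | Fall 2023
SELECT name, year FROM students ORDER BY year ASC LIMIT 5

Execution result:
name | year
Peter Miller | 1
Sam Martinez | 2
Jack Brown | 2
Noah Jones | 3
Jack Garcia | 3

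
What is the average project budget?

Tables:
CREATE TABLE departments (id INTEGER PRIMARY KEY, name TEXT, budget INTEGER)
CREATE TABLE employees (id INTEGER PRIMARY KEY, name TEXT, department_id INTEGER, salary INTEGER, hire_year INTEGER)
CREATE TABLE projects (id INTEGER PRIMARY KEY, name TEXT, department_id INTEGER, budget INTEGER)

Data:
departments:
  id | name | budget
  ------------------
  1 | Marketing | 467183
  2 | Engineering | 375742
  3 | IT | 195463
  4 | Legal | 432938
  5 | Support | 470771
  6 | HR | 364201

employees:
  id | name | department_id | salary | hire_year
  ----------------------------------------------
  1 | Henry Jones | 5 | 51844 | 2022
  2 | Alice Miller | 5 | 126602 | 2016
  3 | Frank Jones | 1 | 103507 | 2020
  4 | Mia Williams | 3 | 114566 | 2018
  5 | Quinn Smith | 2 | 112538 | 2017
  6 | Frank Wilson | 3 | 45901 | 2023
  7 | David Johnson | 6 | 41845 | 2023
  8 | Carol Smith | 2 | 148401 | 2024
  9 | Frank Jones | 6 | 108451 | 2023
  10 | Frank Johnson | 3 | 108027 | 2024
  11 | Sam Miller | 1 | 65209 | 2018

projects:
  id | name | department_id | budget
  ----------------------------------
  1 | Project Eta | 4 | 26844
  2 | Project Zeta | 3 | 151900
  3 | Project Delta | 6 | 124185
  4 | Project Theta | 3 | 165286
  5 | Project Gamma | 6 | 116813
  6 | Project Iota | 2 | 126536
SELECT AVG(budget) FROM projects

Execution result:
118594.00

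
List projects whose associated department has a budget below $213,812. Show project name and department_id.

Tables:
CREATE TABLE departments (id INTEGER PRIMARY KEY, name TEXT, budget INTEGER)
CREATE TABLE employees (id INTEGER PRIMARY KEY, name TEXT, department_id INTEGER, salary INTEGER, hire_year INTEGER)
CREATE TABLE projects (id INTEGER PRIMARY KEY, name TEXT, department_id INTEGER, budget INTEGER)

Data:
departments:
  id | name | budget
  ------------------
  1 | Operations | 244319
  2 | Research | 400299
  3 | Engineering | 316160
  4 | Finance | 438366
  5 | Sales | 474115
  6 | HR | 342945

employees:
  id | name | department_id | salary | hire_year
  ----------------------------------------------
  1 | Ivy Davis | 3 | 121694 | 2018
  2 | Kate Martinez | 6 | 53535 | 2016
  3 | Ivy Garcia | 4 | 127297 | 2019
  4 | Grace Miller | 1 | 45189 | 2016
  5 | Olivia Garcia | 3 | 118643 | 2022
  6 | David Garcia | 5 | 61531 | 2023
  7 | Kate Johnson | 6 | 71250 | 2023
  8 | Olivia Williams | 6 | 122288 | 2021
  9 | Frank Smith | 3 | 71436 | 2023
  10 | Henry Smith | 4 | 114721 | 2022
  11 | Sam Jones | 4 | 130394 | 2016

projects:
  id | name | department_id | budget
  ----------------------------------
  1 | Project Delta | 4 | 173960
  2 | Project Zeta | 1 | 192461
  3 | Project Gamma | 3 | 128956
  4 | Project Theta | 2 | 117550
SELECT name, department_id FROM projects WHERE department_id IN (SELECT id FROM departments WHERE budget < 213812)

Execution result:
(no rows)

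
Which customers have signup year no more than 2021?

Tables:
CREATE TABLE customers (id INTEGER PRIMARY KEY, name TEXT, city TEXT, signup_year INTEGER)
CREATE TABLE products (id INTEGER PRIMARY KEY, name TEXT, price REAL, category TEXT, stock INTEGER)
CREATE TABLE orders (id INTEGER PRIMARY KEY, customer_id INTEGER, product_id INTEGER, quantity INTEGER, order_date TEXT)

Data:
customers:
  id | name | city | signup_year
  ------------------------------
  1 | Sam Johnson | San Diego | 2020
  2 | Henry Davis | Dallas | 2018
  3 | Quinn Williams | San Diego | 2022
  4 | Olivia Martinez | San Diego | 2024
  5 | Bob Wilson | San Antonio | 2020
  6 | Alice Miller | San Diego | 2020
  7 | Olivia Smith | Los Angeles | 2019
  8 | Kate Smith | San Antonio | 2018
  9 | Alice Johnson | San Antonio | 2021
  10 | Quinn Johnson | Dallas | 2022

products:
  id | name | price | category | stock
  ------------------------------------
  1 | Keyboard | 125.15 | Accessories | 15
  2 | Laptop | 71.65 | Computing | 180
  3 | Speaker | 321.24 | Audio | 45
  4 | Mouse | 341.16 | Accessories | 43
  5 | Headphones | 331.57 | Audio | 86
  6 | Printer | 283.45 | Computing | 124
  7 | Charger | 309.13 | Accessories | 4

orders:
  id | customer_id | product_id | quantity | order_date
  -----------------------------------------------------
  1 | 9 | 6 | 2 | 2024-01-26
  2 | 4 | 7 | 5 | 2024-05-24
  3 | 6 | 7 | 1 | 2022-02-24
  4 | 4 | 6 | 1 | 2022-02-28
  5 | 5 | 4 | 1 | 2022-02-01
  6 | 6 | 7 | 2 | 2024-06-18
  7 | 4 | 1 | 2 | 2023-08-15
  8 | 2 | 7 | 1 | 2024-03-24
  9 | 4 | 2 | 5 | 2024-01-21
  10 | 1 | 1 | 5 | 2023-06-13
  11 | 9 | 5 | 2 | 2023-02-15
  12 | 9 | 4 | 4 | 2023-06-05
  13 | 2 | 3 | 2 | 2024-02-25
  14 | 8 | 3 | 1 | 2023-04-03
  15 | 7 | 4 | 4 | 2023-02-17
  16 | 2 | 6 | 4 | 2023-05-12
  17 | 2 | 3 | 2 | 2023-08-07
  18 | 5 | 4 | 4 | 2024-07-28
SELECT name, signup_year FROM customers WHERE signup_year <= 2021

Execution result:
name | signup_year
Sam Johnson | 2020
Henry Davis | 2018
Bob Wilson | 2020
Alice Miller | 2020
Olivia Smith | 2019
Kate Smith | 2018
Alice Johnson | 2021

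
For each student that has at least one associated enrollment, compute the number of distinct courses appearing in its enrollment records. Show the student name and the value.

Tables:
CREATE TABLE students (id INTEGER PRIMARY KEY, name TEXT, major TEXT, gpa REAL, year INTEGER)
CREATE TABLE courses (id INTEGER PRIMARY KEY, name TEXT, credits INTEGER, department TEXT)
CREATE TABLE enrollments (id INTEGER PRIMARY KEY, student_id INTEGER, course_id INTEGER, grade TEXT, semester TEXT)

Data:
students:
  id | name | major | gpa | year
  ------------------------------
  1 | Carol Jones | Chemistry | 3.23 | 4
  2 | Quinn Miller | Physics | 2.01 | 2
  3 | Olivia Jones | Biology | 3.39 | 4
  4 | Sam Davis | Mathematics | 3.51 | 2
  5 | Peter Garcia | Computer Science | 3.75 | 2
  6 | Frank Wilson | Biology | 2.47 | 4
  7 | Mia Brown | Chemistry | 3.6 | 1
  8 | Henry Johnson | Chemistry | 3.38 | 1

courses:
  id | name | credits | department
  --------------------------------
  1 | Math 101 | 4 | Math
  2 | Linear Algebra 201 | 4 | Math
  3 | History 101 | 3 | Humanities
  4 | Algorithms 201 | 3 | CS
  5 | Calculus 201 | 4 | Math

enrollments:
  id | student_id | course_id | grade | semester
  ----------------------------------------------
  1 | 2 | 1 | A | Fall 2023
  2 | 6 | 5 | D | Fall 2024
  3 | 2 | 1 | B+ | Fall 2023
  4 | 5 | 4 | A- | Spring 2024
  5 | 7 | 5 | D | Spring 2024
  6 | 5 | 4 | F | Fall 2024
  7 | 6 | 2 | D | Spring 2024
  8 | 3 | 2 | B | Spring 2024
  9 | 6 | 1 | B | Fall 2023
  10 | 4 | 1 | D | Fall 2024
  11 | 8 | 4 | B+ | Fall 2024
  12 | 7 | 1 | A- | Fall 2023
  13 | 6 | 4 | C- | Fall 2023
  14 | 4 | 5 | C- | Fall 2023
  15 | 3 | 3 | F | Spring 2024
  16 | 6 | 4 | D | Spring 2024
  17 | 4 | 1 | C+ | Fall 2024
SELECT p.name, COUNT(DISTINCT c.course_id) AS distinct_course_count FROM enrollments c JOIN students p ON c.student_id = p.id GROUP BY p.id, p.name

Execution result:
name | distinct_course_count
Quinn Miller | 1
Olivia Jones | 2
Sam Davis | 2
Peter Garcia | 1
Frank Wilson | 4
Mia Brown | 2
Henry Johnson | 1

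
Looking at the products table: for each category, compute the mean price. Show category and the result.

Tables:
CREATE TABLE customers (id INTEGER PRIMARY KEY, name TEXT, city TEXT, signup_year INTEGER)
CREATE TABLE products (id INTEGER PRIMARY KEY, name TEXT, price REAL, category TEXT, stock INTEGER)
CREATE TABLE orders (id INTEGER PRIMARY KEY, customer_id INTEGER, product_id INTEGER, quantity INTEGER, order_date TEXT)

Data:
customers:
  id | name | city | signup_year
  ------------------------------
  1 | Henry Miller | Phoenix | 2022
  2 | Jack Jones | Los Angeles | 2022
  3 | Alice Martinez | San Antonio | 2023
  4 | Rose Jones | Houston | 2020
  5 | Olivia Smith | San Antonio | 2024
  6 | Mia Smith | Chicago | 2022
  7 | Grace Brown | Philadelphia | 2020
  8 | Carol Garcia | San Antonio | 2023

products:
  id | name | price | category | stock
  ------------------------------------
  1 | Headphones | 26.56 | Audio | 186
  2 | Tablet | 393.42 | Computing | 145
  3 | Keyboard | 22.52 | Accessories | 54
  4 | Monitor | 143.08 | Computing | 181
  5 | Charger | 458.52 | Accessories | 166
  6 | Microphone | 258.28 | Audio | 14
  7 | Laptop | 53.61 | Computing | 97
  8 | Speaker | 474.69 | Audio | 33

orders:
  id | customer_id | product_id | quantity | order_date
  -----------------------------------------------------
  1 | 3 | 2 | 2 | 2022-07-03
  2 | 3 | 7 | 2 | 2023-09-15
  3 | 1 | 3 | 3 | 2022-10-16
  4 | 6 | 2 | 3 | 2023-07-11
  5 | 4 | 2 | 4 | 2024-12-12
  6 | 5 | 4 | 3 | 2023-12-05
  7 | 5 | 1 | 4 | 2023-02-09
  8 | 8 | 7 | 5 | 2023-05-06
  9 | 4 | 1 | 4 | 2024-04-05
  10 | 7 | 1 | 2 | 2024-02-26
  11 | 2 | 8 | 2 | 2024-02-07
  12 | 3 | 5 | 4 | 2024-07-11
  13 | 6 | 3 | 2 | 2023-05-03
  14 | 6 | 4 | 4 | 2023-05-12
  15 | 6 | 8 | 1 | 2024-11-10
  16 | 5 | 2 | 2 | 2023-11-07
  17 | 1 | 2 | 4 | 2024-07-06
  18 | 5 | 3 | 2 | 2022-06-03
SELECT category, AVG(price) AS avg_price FROM products GROUP BY category

Execution result:
category | avg_price
Accessories | 240.52
Audio | 253.18
Computing | 196.70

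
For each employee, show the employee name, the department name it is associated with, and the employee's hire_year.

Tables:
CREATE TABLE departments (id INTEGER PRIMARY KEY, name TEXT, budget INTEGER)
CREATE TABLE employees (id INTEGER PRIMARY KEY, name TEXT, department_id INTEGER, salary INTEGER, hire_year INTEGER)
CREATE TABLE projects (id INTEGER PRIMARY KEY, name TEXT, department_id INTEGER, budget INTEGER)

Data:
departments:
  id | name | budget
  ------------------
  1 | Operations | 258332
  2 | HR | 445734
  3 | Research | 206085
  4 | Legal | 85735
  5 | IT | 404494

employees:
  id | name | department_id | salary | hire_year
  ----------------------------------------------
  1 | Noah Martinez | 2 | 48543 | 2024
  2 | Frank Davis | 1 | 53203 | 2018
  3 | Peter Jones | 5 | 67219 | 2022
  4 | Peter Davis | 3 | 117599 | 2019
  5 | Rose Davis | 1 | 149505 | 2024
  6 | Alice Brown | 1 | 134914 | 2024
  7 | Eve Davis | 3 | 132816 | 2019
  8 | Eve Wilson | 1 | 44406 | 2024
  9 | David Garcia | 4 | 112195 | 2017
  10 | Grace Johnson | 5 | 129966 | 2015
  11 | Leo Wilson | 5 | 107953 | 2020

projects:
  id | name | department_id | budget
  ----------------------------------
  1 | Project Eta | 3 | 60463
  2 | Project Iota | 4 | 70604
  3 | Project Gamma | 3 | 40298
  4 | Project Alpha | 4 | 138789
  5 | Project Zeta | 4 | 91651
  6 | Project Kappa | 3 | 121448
SELECT c.name, p.name AS department, c.hire_year FROM employees c JOIN departments p ON c.department_id = p.id

Execution result:
name | department | hire_year
Noah Martinez | HR | 2024
Frank Davis | Operations | 2018
Peter Jones | IT | 2022
Peter Davis | Research | 2019
Rose Davis | Operations | 2024
Alice Brown | Operations | 2024
Eve Davis | Research | 2019
Eve Wilson | Operations | 2024
David Garcia | Legal | 2017
Grace Johnson | IT | 2015
Leo Wilson | IT | 2020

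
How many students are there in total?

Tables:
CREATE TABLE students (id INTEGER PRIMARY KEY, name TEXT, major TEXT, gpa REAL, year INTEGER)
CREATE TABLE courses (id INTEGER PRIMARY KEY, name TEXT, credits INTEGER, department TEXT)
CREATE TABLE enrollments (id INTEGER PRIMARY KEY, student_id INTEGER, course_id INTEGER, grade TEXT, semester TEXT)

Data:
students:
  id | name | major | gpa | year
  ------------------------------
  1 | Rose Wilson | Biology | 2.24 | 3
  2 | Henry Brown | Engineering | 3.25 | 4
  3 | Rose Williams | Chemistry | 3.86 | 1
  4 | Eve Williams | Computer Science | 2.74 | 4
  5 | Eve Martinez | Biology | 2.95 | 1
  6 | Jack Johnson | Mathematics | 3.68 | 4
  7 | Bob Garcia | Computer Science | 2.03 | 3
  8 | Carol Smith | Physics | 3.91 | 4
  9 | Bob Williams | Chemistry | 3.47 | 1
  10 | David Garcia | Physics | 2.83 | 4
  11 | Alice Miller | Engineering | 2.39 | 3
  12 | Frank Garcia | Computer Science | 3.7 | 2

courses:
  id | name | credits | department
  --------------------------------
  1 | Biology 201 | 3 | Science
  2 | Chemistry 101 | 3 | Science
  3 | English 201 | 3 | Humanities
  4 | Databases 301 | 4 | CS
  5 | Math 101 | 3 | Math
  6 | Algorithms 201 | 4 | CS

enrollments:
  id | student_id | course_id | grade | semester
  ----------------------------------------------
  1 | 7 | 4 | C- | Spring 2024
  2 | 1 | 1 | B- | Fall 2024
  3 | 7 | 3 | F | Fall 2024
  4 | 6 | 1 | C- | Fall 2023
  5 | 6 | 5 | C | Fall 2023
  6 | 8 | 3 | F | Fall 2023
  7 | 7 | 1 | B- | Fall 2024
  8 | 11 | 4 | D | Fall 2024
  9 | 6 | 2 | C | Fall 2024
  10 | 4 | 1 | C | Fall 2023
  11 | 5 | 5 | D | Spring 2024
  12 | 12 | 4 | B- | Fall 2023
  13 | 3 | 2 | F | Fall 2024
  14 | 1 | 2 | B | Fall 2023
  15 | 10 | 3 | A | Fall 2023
SELECT COUNT(*) FROM students

Execution result:
12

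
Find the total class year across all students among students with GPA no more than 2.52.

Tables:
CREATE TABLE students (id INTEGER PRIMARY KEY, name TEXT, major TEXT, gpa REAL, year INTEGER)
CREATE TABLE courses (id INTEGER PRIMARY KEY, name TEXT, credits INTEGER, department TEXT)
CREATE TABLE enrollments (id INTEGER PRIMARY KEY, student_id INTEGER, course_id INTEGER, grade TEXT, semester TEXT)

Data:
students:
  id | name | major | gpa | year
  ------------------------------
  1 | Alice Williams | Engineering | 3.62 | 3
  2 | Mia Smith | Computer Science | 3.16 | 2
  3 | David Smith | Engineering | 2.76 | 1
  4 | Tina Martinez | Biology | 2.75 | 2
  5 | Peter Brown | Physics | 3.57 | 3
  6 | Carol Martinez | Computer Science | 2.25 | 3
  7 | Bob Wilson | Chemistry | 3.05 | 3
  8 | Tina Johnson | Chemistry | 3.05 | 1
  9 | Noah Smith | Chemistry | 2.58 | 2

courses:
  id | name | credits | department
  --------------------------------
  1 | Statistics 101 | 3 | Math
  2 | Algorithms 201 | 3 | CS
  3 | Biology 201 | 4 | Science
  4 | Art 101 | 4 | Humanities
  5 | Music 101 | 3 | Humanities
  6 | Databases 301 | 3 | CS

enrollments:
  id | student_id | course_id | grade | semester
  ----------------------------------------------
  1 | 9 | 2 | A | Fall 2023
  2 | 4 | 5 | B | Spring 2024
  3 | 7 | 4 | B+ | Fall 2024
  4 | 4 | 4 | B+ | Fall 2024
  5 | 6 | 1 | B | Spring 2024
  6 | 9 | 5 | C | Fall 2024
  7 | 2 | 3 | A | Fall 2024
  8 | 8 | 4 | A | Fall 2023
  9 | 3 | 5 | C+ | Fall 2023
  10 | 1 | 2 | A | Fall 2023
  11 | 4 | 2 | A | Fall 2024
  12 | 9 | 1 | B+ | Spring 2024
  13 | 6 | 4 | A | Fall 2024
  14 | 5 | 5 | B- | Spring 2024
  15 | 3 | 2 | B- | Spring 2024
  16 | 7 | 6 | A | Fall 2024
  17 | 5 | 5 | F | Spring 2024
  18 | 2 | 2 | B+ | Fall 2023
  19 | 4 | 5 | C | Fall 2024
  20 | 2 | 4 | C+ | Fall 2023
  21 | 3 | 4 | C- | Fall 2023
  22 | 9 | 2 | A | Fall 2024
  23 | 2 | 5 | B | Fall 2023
SELECT SUM(year) FROM students WHERE gpa <= 2.52

Execution result:
3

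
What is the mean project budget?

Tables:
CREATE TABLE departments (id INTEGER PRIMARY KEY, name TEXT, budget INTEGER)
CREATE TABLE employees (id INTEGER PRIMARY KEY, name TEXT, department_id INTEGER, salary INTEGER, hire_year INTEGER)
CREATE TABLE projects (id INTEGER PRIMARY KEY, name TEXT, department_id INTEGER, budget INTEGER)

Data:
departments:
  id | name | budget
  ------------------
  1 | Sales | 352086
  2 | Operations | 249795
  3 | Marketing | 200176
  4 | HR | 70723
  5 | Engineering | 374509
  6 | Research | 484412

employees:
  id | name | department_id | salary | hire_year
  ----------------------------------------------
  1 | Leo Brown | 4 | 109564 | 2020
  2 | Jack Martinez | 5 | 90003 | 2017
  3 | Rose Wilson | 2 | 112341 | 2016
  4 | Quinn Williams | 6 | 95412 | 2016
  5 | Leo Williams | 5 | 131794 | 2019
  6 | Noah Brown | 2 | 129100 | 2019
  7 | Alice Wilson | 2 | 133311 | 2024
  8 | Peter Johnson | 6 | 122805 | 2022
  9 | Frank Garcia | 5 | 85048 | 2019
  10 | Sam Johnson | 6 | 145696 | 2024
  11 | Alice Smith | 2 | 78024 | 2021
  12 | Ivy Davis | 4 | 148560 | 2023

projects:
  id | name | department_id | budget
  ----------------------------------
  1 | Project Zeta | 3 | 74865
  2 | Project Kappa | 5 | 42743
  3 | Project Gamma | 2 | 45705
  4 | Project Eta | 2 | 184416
SELECT AVG(budget) FROM projects

Execution result:
86932.25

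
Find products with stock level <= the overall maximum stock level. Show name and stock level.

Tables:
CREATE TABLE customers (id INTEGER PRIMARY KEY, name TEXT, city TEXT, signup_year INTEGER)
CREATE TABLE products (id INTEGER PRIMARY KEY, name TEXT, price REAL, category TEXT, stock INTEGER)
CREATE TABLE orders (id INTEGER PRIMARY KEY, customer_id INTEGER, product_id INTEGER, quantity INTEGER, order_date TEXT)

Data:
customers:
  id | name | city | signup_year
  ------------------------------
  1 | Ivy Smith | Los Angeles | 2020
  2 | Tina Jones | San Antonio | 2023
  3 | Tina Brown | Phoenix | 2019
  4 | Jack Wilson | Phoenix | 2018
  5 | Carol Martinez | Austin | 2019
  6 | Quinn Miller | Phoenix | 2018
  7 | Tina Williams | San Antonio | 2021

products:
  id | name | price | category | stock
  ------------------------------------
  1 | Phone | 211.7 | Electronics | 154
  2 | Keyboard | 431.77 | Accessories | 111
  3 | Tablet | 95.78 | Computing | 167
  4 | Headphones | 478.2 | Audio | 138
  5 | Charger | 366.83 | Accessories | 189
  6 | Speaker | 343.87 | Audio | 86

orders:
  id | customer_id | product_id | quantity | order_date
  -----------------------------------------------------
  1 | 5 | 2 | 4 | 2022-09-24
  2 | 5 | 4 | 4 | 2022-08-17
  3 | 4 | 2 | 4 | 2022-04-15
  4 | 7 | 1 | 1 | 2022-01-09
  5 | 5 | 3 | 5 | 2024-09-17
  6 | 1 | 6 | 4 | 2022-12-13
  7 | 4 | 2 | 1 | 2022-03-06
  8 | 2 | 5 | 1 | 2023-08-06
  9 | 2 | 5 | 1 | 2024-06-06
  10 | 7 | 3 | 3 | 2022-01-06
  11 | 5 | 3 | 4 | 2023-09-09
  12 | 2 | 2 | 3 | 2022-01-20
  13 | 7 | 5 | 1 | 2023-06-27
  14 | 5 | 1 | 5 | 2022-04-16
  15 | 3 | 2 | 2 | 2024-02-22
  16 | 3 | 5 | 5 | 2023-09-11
SELECT name, stock FROM products WHERE stock <= (SELECT MAX(stock) FROM products)

Execution result:
name | stock
Phone | 154
Keyboard | 111
Tablet | 167
Headphones | 138
Charger | 189
Speaker | 86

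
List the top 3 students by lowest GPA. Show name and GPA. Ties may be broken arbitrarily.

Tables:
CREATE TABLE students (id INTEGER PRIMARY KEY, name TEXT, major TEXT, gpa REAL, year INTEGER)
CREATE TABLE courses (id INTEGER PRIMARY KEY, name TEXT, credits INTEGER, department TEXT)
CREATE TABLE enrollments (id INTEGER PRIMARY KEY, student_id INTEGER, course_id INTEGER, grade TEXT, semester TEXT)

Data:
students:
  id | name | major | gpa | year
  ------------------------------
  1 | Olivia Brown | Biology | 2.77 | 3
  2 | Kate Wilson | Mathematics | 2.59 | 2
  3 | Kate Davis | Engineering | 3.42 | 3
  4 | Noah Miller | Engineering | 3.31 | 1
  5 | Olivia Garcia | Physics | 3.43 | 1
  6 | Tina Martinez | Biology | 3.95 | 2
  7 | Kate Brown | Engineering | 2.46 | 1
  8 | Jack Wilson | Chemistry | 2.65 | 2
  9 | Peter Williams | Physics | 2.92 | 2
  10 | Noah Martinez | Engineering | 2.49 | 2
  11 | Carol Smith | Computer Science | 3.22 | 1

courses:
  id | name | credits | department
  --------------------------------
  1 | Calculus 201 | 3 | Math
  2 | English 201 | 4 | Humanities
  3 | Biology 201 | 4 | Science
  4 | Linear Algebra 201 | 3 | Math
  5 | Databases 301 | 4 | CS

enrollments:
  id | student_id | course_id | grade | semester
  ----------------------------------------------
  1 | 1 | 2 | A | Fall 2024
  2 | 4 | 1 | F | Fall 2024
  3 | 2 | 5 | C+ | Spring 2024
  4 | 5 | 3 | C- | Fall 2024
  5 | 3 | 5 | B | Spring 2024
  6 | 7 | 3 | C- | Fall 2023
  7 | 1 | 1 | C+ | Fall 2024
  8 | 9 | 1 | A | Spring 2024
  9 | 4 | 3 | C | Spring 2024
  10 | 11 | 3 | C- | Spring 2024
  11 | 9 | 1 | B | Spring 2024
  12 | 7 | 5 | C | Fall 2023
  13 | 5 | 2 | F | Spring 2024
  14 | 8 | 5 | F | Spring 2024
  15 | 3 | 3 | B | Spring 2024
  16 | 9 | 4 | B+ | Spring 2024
SELECT name, gpa FROM students ORDER BY gpa ASC LIMIT 3

Execution result:
name | gpa
Kate Brown | 2.46
Noah Martinez | 2.49
Kate Wilson | 2.59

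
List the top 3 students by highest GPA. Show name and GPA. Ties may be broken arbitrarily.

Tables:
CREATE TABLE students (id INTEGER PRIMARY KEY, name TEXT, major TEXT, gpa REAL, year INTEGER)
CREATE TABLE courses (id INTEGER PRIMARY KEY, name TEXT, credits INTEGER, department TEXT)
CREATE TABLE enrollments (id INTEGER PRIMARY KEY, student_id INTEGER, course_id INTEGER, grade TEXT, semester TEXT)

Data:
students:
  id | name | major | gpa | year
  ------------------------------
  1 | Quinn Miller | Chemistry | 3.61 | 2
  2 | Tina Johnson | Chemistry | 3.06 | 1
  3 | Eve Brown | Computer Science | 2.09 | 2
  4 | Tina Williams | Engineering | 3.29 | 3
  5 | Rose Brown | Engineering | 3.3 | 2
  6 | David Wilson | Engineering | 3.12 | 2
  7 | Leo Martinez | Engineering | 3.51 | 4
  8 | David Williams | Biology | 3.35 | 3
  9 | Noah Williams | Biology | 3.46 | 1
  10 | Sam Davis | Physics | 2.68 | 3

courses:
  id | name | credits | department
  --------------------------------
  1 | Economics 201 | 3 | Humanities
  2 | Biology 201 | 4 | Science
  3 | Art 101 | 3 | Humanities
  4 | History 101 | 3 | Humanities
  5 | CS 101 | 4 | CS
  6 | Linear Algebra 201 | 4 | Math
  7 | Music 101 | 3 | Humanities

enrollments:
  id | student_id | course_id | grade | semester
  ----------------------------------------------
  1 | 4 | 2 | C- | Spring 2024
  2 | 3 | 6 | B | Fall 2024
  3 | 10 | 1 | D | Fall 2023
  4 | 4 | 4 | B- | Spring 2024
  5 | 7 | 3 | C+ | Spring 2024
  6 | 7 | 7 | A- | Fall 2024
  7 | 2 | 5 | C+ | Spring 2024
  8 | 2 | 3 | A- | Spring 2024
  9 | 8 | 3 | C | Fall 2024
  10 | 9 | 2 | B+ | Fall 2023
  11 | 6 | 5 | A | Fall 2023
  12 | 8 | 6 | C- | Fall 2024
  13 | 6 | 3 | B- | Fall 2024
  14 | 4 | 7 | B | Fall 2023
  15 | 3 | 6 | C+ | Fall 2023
SELECT name, gpa FROM students ORDER BY gpa DESC LIMIT 3

Execution result:
name | gpa
Quinn Miller | 3.61
Leo Martinez | 3.51
Noah Williams | 3.46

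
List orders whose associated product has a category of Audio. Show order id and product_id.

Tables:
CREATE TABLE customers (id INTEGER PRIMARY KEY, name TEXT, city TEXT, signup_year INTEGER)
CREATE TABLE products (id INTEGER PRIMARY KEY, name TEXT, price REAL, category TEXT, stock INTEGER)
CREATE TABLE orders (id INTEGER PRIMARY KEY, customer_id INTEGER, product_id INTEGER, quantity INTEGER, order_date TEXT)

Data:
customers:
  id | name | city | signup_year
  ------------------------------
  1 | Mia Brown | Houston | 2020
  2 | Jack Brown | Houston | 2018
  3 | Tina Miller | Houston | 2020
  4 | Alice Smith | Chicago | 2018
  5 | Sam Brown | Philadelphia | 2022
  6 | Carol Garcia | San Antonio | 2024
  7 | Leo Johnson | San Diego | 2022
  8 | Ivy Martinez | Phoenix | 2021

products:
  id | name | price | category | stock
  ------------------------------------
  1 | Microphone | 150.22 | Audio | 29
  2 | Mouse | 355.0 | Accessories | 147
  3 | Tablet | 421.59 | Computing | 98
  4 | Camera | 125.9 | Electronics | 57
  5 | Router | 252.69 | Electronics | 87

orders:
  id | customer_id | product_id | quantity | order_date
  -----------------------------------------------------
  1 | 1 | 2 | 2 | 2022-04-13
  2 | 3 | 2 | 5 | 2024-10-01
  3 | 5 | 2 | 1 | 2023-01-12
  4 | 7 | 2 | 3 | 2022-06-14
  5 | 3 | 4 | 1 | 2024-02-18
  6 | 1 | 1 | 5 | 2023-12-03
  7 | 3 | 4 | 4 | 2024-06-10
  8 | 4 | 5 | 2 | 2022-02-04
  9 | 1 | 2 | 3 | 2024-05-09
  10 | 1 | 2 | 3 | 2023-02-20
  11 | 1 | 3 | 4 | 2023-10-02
SELECT id, product_id FROM orders WHERE product_id IN (SELECT id FROM products WHERE category = 'Audio')

Execution result:
id | product_id
6 | 1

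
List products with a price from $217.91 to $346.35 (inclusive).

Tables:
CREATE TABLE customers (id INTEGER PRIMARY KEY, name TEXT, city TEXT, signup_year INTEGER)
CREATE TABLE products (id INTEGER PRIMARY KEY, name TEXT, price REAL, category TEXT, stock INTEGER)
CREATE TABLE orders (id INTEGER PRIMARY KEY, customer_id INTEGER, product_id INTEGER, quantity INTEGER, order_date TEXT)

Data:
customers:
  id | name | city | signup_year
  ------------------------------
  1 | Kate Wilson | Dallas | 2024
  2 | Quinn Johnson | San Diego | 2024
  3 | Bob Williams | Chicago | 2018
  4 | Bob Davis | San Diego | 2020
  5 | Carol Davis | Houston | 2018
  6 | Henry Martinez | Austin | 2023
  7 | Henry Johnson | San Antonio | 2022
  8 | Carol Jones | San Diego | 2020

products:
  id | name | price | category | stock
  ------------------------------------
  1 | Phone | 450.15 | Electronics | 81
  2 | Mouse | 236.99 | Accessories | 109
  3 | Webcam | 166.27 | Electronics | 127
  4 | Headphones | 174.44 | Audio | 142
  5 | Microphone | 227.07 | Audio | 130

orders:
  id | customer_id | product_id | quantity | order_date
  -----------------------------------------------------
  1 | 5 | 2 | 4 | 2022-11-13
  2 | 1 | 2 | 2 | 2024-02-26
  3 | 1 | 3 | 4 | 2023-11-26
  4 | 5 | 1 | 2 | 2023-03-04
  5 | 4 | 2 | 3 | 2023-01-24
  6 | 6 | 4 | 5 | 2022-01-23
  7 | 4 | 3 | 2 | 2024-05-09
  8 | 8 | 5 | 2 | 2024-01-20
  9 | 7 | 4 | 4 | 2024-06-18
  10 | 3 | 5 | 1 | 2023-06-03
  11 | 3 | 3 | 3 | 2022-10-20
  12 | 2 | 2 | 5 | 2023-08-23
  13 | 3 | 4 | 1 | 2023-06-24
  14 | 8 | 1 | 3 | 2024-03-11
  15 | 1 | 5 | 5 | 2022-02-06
SELECT name, price FROM products WHERE price BETWEEN 217.91 AND 346.35

Execution result:
name | price
Mouse | 236.99
Microphone | 227.07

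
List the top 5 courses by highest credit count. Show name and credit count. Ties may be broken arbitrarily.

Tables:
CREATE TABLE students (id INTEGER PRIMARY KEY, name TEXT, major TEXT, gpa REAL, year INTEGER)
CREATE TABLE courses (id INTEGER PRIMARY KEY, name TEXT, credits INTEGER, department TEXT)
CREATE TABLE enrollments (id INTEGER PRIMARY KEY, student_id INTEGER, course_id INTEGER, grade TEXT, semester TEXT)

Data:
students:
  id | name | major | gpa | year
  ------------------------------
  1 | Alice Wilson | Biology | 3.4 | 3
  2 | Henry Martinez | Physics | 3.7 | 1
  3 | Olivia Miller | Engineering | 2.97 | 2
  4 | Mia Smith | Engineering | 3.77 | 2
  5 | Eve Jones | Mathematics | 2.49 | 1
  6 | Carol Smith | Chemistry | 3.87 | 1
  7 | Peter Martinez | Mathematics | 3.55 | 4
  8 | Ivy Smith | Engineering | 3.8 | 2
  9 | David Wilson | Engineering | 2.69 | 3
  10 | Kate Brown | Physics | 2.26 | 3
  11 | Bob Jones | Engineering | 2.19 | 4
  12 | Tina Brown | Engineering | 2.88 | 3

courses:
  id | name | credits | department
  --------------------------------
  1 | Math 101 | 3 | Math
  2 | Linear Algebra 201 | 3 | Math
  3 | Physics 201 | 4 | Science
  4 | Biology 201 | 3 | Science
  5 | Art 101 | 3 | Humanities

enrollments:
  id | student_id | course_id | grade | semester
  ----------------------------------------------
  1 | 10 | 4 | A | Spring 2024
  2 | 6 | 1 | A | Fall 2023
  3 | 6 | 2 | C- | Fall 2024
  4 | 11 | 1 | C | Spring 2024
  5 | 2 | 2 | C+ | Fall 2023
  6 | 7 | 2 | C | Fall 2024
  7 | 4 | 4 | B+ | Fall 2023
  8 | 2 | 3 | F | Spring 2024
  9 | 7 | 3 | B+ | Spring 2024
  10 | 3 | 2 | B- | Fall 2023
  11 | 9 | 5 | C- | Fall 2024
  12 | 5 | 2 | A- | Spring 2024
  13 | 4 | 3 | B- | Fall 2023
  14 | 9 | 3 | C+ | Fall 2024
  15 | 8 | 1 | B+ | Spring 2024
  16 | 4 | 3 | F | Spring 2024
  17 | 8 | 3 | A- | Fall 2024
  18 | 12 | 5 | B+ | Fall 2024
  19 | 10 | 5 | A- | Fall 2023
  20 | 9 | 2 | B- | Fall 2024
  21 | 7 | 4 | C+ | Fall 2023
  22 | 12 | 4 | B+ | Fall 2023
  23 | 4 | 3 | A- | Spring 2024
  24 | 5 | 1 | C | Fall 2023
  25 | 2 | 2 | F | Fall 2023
SELECT name, credits FROM courses ORDER BY credits DESC LIMIT 5

Execution result:
name | credits
Physics 201 | 4
Math 101 | 3
Linear Algebra 201 | 3
Biology 201 | 3
Art 101 | 3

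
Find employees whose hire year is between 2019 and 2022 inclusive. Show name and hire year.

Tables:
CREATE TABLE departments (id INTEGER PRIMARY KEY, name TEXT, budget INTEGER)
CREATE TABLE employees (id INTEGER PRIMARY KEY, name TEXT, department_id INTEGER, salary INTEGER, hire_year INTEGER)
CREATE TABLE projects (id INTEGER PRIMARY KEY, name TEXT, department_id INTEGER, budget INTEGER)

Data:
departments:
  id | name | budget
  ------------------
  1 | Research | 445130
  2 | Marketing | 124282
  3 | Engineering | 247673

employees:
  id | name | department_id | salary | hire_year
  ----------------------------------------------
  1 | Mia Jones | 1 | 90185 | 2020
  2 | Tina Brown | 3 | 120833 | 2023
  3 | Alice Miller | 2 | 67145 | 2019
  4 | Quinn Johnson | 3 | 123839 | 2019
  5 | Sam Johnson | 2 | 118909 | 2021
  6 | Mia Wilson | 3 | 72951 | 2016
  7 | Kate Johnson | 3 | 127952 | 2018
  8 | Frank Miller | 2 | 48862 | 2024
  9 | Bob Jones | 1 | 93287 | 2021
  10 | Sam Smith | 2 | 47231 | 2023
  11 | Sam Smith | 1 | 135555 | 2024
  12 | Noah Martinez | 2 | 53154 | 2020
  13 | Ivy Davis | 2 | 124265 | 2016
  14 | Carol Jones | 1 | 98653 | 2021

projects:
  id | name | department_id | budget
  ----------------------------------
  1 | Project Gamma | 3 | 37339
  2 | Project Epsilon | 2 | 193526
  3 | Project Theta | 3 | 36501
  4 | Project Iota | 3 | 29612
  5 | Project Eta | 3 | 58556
SELECT name, hire_year FROM employees WHERE hire_year BETWEEN 2019 AND 2022

Execution result:
name | hire_year
Mia Jones | 2020
Alice Miller | 2019
Quinn Johnson | 2019
Sam Johnson | 2021
Bob Jones | 2021
Noah Martinez | 2020
Carol Jones | 2021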